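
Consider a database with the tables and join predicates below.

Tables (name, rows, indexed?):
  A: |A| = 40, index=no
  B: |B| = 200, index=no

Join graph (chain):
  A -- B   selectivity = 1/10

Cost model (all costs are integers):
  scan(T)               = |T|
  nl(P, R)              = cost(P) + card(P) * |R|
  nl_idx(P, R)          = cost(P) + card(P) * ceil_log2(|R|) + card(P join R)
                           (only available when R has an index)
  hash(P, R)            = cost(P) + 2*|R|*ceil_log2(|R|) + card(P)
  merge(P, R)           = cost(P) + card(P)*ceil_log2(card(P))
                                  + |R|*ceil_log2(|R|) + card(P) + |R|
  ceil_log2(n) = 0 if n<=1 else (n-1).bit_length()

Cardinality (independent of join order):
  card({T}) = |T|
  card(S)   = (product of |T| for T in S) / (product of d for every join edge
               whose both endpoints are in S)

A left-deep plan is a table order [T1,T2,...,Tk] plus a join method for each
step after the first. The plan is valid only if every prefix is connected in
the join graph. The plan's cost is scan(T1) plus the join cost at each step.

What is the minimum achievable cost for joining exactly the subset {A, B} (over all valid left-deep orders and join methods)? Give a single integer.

Selinger DP over subsets of {A,B}:
  {A}: scan cost=40, card=40
  {B}: scan cost=200, card=200
  {AB}: card=800; try (A,hash)→880, (B,merge)→2120, (A,merge)→2280, (B,hash)→3280, (B,nl)→8040, (A,nl)→8200; best=880 via (A,hash)

880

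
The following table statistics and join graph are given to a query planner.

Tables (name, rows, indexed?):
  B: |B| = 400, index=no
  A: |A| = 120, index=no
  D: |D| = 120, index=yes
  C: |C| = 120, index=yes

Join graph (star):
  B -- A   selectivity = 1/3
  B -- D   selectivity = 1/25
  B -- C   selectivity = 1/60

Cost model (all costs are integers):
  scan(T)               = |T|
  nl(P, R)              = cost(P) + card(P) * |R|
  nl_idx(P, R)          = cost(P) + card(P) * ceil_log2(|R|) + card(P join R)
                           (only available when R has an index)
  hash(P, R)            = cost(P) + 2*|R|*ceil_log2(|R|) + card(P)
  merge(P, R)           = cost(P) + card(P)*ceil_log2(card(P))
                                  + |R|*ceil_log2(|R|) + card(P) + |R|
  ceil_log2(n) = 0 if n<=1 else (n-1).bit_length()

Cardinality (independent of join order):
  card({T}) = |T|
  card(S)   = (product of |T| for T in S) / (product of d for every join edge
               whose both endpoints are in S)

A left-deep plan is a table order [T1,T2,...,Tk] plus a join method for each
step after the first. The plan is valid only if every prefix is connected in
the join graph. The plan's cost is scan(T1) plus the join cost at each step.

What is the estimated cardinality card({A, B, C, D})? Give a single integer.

Tables in S: A(120), B(400), C(120), D(120)
Edges inside S: B-A(d=3), B-D(d=25), B-C(d=60)
numerator = 120 * 400 * 120 * 120 = 691200000
denominator = 3 * 25 * 60 = 4500
card(S) = 691200000 / 4500 = 153600

153600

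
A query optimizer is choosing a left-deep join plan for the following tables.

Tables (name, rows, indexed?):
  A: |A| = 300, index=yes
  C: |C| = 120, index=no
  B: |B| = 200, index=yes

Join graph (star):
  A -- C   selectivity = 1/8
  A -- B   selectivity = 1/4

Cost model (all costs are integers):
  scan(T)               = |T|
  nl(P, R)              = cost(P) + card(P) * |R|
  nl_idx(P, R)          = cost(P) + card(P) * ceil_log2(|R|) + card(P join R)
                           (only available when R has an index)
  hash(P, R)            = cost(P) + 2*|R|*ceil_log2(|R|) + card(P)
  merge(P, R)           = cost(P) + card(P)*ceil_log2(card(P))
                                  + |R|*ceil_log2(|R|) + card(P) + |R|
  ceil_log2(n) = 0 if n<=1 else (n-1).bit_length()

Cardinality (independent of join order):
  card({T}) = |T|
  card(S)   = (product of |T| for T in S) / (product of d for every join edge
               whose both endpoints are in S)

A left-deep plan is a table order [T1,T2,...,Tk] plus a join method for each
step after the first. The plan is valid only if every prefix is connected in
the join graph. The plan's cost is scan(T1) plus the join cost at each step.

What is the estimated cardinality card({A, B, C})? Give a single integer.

Tables in S: A(300), B(200), C(120)
Edges inside S: A-C(d=8), A-B(d=4)
numerator = 300 * 200 * 120 = 7200000
denominator = 8 * 4 = 32
card(S) = 7200000 / 32 = 225000

225000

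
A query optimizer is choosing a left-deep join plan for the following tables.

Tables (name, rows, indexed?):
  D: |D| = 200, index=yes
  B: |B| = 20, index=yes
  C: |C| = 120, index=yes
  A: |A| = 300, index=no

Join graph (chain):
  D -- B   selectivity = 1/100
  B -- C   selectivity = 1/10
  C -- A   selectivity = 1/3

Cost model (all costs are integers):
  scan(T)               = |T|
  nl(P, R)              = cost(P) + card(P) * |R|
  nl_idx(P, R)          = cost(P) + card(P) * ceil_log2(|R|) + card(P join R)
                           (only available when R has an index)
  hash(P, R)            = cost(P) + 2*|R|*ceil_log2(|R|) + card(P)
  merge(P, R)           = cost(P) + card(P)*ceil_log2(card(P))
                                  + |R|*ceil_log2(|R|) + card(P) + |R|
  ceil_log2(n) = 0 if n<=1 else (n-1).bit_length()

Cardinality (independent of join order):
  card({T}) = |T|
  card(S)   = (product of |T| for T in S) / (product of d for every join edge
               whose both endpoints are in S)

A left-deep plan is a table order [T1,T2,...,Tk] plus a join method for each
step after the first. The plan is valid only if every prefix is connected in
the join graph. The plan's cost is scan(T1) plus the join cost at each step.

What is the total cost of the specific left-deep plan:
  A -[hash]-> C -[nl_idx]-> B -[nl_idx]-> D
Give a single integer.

326280

step 1: scan A: cost=300, card=300
step 2: join C via hash
    card(P join C) = 300*120/(3) = 12000
    cost = 300 + 2*120*7 + 300 = 2280
step 3: join B via nl_idx
    card(P join B) = 12000*20/(10) = 24000
    cost = 2280 + 12000*5 + 24000 = 86280
step 4: join D via nl_idx
    card(P join D) = 24000*200/(100) = 48000
    cost = 86280 + 24000*8 + 48000 = 326280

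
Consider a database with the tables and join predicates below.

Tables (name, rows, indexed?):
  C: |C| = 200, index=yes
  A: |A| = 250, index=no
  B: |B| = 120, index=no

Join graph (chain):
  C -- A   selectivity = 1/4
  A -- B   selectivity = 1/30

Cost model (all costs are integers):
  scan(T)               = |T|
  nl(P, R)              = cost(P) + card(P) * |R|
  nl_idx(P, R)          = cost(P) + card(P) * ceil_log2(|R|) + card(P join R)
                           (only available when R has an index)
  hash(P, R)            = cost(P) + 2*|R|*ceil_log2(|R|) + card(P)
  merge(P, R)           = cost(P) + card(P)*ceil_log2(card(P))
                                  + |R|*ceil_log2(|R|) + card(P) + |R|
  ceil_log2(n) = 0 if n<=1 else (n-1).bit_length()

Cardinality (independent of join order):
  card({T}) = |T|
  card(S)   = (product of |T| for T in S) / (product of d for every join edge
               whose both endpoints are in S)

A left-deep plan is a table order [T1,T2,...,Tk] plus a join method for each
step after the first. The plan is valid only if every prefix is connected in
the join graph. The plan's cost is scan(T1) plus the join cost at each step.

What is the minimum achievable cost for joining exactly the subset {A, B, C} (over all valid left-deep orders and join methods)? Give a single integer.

Selinger DP over subsets of {A,B,C}:
  {C}: scan cost=200, card=200
  {A}: scan cost=250, card=250
  {B}: scan cost=120, card=120
  {AC}: card=12500; try (C,hash)→3700, (A,merge)→4250, (C,merge)→4300, (A,hash)→4400, (C,nl_idx)→14750, (A,nl)→50200 …(+1); best=3700 via (C,hash)
  {AB}: card=1000; try (B,hash)→2180, (A,merge)→3330, (B,merge)→3460, (A,hash)→4240, (A,nl)→30120, (B,nl)→30250; best=2180 via (B,hash)
  {ABC}: card=50000; try (C,hash)→6380, (C,merge)→14980, (B,hash)→17880, (C,nl_idx)→60180, (B,merge)→192160, (C,nl)→202180 …(+1); best=6380 via (C,hash)

6380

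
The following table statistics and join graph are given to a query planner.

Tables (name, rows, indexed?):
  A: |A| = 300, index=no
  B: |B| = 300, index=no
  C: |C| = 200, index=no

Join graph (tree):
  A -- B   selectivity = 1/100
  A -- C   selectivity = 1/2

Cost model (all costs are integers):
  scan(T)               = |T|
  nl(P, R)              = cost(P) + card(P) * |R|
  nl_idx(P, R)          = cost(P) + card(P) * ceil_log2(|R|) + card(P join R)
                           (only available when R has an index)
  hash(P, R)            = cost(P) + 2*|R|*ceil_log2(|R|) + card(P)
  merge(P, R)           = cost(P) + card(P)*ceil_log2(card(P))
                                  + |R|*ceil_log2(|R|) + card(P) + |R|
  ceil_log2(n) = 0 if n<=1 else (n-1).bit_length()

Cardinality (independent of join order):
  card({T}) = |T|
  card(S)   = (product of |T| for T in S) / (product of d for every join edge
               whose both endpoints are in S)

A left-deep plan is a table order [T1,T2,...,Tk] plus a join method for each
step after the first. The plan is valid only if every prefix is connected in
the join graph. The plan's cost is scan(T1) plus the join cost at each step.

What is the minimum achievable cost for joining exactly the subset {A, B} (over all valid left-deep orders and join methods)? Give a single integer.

Selinger DP over subsets of {A,B}:
  {A}: scan cost=300, card=300
  {B}: scan cost=300, card=300
  {AB}: card=900; try (B,hash)→6000, (A,hash)→6000, (B,merge)→6300, (A,merge)→6300, (B,nl)→90300, (A,nl)→90300; best=6000 via (B,hash)

6000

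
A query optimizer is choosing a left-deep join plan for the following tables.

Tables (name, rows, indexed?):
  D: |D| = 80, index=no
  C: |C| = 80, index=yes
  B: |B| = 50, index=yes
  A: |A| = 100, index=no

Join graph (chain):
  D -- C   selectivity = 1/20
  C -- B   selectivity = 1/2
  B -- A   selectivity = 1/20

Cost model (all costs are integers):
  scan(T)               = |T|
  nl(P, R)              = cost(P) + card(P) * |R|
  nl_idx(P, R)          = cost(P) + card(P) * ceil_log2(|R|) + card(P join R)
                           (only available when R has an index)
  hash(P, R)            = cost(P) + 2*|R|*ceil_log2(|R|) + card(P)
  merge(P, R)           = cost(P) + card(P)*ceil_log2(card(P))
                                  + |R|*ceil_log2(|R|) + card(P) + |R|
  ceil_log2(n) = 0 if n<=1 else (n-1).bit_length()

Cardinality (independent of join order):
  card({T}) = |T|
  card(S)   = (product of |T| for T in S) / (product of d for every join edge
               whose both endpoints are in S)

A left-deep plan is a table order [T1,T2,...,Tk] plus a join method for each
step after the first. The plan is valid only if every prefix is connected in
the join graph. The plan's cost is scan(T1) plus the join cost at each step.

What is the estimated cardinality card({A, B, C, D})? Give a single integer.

40000

Tables in S: A(100), B(50), C(80), D(80)
Edges inside S: D-C(d=20), C-B(d=2), B-A(d=20)
numerator = 100 * 50 * 80 * 80 = 32000000
denominator = 20 * 2 * 20 = 800
card(S) = 32000000 / 800 = 40000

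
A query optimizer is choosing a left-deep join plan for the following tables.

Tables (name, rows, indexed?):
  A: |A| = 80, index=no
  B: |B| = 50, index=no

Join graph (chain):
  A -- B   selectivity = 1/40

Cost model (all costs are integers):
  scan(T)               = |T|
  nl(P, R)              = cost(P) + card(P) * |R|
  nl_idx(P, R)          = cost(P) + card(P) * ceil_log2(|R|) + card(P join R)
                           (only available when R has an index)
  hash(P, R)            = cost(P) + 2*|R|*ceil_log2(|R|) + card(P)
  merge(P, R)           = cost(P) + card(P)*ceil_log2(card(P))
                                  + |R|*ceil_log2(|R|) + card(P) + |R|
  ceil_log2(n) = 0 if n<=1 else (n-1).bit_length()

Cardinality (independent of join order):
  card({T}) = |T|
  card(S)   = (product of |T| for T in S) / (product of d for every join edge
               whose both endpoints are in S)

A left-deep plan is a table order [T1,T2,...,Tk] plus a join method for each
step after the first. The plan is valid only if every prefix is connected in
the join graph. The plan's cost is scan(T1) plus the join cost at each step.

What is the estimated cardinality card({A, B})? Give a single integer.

100

Tables in S: A(80), B(50)
Edges inside S: A-B(d=40)
numerator = 80 * 50 = 4000
denominator = 40 = 40
card(S) = 4000 / 40 = 100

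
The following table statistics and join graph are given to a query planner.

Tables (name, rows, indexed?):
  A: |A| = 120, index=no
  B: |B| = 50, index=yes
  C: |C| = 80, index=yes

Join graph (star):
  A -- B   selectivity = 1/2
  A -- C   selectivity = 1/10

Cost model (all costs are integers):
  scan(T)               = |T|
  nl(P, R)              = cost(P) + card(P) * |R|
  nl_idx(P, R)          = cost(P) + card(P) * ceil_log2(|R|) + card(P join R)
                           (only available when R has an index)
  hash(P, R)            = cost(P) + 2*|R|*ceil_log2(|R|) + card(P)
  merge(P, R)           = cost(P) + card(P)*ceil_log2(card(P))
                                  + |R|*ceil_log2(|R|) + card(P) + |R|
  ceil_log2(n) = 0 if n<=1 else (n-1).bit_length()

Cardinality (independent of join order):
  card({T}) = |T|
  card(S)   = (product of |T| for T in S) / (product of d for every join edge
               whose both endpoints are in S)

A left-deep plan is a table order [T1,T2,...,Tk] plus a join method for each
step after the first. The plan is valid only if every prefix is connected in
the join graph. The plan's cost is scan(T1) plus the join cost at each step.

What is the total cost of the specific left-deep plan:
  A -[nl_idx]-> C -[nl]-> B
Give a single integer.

step 1: scan A: cost=120, card=120
step 2: join C via nl_idx
    card(P join C) = 120*80/(10) = 960
    cost = 120 + 120*7 + 960 = 1920
step 3: join B via nl
    card(P join B) = 960*50/(2) = 24000
    cost = 1920 + 960*50 = 49920

49920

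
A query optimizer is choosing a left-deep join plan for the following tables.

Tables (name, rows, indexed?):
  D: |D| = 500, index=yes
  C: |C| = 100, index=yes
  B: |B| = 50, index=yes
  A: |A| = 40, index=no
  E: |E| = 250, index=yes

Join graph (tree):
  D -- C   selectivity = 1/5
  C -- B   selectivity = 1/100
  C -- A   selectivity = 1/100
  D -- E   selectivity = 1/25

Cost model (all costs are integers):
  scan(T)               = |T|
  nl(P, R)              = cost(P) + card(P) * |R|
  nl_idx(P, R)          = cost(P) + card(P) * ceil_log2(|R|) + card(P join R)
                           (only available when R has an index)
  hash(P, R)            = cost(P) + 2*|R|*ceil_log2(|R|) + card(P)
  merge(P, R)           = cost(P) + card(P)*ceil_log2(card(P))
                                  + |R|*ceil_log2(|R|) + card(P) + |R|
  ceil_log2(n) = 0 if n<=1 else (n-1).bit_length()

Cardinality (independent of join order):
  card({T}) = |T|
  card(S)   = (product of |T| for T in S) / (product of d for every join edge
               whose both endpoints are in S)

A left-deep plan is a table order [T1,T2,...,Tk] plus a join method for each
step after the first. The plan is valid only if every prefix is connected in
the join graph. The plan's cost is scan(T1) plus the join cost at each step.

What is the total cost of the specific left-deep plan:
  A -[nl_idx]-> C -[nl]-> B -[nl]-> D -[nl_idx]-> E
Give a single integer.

step 1: scan A: cost=40, card=40
step 2: join C via nl_idx
    card(P join C) = 40*100/(100) = 40
    cost = 40 + 40*7 + 40 = 360
step 3: join B via nl
    card(P join B) = 40*50/(100) = 20
    cost = 360 + 40*50 = 2360
step 4: join D via nl
    card(P join D) = 20*500/(5) = 2000
    cost = 2360 + 20*500 = 12360
step 5: join E via nl_idx
    card(P join E) = 2000*250/(25) = 20000
    cost = 12360 + 2000*8 + 20000 = 48360

48360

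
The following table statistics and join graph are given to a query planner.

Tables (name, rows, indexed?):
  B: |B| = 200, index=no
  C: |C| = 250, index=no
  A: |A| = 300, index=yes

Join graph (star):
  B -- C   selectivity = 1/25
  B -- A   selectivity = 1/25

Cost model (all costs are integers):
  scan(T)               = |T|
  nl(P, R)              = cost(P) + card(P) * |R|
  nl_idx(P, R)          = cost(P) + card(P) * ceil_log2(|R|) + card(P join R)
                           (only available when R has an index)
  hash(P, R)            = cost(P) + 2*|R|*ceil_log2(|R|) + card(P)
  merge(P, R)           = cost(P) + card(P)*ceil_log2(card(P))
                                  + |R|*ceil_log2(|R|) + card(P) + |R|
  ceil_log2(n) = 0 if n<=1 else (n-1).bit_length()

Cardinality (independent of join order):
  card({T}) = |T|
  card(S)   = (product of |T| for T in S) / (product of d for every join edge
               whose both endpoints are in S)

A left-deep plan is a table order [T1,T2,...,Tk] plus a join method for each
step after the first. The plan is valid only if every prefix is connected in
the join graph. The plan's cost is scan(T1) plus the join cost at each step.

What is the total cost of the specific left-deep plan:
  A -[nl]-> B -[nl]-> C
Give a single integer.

step 1: scan A: cost=300, card=300
step 2: join B via nl
    card(P join B) = 300*200/(25) = 2400
    cost = 300 + 300*200 = 60300
step 3: join C via nl
    card(P join C) = 2400*250/(25) = 24000
    cost = 60300 + 2400*250 = 660300

660300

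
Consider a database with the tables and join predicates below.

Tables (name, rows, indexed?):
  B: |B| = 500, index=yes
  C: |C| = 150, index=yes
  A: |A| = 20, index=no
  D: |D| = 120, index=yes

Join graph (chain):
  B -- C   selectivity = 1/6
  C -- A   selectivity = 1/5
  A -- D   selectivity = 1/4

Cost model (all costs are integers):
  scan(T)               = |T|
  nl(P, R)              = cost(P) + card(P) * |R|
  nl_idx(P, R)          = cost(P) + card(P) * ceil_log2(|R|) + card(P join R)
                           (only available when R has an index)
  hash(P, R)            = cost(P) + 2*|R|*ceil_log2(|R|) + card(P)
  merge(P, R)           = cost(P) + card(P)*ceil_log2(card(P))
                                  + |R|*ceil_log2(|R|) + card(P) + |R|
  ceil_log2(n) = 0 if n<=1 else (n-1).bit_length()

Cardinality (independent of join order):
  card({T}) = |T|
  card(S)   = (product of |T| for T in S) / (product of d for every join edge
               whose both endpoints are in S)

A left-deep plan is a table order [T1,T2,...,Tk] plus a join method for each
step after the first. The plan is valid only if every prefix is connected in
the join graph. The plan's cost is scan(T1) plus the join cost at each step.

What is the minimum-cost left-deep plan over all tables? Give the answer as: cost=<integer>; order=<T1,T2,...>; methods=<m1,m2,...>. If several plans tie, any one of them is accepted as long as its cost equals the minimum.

Selinger DP (subsets sized 1..n):
  {B}: scan cost=500, card=500
  {C}: scan cost=150, card=150
  {A}: scan cost=20, card=20
  {D}: scan cost=120, card=120
  {BC}: card=12500; try (C,hash)→3400, (B,merge)→6500, (C,merge)→6850, (B,hash)→9300, (B,nl_idx)→14000, (C,nl_idx)→17000 …(+2); best=3400 via (C,hash)
  {AC}: card=600; try (A,hash)→500, (C,nl_idx)→780, (C,merge)→1490, (A,merge)→1620, (C,hash)→2440, (C,nl)→3020 …(+1); best=500 via (A,hash)
  {AD}: card=600; try (A,hash)→440, (D,nl_idx)→760, (D,merge)→1100, (A,merge)→1200, (D,hash)→1720, (D,nl)→2420 …(+1); best=440 via (A,hash)
  {ABC}: card=50000; try (B,hash)→10100, (B,merge)→12100, (A,hash)→16100, (B,nl_idx)→55900, (A,merge)→191020, (A,nl)→253400 …(+1); best=10100 via (B,hash)
  {ACD}: card=18000; try (D,hash)→2780, (C,hash)→3440, (D,merge)→8060, (C,merge)→8390, (D,nl_idx)→22700, (C,nl_idx)→23240 …(+2); best=2780 via (D,hash)
  {ABCD}: card=1500000; try (B,hash)→29780, (D,hash)→61780, (B,merge)→295780, (D,merge)→861060, (B,nl_idx)→1664780, (D,nl_idx)→1860100 …(+2); best=29780 via (B,hash)

cost=29780; order=C,A,D,B; methods=hash,hash,hash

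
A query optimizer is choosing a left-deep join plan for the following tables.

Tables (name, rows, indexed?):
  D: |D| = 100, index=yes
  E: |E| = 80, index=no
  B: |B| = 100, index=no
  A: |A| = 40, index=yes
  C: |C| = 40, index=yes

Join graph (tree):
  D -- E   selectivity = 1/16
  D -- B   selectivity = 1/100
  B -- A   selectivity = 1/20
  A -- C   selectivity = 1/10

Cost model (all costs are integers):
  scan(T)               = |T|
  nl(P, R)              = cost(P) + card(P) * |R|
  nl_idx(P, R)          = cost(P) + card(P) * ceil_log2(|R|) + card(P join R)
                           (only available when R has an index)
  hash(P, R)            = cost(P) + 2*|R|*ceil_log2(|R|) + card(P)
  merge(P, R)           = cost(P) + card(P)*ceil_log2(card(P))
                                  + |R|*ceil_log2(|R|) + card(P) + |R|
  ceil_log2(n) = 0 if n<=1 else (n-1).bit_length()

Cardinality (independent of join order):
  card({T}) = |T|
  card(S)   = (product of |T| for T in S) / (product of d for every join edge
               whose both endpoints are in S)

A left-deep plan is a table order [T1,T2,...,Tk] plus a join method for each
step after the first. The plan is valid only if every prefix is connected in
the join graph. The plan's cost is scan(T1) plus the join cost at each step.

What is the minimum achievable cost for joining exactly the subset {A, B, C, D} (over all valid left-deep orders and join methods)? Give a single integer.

Selinger DP over subsets of {A,B,C,D}:
  {D}: scan cost=100, card=100
  {B}: scan cost=100, card=100
  {A}: scan cost=40, card=40
  {C}: scan cost=40, card=40
  {BD}: card=100; try (D,nl_idx)→900, (D,hash)→1600, (B,hash)→1600, (D,merge)→1700, (B,merge)→1700, (D,nl)→10100 …(+1); best=900 via (D,nl_idx)
  {AB}: card=200; try (A,hash)→680, (A,nl_idx)→900, (B,merge)→1120, (A,merge)→1180, (B,hash)→1480, (B,nl)→4040 …(+1); best=680 via (A,hash)
  {AC}: card=160; try (C,nl_idx)→440, (A,nl_idx)→440, (C,hash)→560, (A,hash)→560, (C,merge)→600, (A,merge)→600 …(+2); best=440 via (C,nl_idx)
  {ABD}: card=200; try (A,hash)→1480, (A,nl_idx)→1700, (A,merge)→1980, (D,hash)→2280, (D,nl_idx)→2280, (D,merge)→3280 …(+2); best=1480 via (A,hash)
  {ABC}: card=800; try (C,hash)→1360, (B,hash)→2000, (C,nl_idx)→2680, (B,merge)→2680, (C,merge)→2760, (C,nl)→8680 …(+1); best=1360 via (C,hash)
  {ABCD}: card=800; try (C,hash)→2160, (C,nl_idx)→3480, (D,hash)→3560, (C,merge)→3560, (D,nl_idx)→7760, (C,nl)→9480 …(+2); best=2160 via (C,hash)

2160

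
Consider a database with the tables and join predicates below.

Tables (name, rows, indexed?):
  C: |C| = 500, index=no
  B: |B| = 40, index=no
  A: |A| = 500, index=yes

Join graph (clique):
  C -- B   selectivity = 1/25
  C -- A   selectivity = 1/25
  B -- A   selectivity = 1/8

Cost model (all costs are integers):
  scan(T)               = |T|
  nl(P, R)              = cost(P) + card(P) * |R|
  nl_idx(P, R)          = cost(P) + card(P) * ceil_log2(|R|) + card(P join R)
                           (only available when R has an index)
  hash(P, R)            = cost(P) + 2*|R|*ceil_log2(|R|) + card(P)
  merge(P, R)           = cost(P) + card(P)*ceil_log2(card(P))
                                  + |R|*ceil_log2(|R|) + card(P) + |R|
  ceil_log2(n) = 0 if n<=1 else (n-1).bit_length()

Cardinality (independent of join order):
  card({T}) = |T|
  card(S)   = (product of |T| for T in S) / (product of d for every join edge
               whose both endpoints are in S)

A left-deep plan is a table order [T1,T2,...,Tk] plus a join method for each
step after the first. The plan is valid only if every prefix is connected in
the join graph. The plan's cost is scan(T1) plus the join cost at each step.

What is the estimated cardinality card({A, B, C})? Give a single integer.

2000

Tables in S: A(500), B(40), C(500)
Edges inside S: C-B(d=25), C-A(d=25), B-A(d=8)
numerator = 500 * 40 * 500 = 10000000
denominator = 25 * 25 * 8 = 5000
card(S) = 10000000 / 5000 = 2000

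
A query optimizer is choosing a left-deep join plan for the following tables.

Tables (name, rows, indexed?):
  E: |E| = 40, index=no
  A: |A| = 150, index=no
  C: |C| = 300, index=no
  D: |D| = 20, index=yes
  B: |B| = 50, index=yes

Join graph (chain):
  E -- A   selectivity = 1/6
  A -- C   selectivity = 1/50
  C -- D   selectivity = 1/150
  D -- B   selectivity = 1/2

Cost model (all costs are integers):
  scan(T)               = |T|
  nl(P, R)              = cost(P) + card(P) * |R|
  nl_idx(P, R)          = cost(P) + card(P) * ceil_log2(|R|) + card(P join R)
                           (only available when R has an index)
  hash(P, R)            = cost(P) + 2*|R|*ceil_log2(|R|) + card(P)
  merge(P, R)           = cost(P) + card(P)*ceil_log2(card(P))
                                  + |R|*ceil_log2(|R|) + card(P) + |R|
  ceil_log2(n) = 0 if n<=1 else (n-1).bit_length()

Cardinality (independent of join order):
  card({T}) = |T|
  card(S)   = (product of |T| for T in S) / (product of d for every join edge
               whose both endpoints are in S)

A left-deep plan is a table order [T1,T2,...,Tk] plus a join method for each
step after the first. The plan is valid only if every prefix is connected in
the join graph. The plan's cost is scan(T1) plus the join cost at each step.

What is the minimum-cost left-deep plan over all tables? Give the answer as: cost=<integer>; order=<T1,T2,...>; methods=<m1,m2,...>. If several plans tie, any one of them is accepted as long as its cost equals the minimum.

cost=4430; order=C,D,A,E,B; methods=hash,merge,hash,hash

Selinger DP (subsets sized 1..n):
  {E}: scan cost=40, card=40
  {A}: scan cost=150, card=150
  {C}: scan cost=300, card=300
  {D}: scan cost=20, card=20
  {B}: scan cost=50, card=50
  {AE}: card=1000; try (E,hash)→780, (A,merge)→1670, (E,merge)→1780, (A,hash)→2480, (A,nl)→6040, (E,nl)→6150; best=780 via (E,hash)
  {AC}: card=900; try (A,hash)→3000, (C,merge)→4500, (A,merge)→4650, (C,hash)→5700, (C,nl)→45150, (A,nl)→45300; best=3000 via (A,hash)
  {CD}: card=40; try (D,hash)→800, (D,nl_idx)→1840, (C,merge)→3140, (D,merge)→3420, (C,hash)→5440, (C,nl)→6020 …(+1); best=800 via (D,hash)
  {BD}: card=500; try (D,hash)→300, (B,merge)→490, (D,merge)→520, (B,hash)→640, (B,nl_idx)→640, (D,nl_idx)→800 …(+2); best=300 via (D,hash)
  {ACE}: card=6000; try (E,hash)→4380, (C,hash)→7180, (E,merge)→13180, (C,merge)→14780, (E,nl)→39000, (C,nl)→300780; best=4380 via (E,hash)
  {ACD}: card=120; try (A,merge)→2430, (A,hash)→3240, (D,hash)→4100, (A,nl)→6800, (D,nl_idx)→7620, (D,merge)→13020 …(+1); best=2430 via (A,merge)
  {BCD}: card=1000; try (B,merge)→1430, (B,hash)→1440, (B,nl_idx)→2040, (B,nl)→2800, (C,hash)→6200, (C,merge)→8300 …(+1); best=1430 via (B,merge)
  {ACDE}: card=800; try (E,hash)→3030, (E,merge)→3670, (E,nl)→7230, (D,hash)→10580, (D,nl_idx)→35180, (D,merge)→88500 …(+1); best=3030 via (E,hash)
  {ABCD}: card=3000; try (B,hash)→3150, (B,merge)→3740, (A,hash)→4830, (B,nl_idx)→6150, (B,nl)→8430, (A,merge)→13780 …(+1); best=3150 via (B,hash)
  {ABCDE}: card=20000; try (B,hash)→4430, (E,hash)→6630, (B,merge)→12180, (B,nl_idx)→27830, (E,merge)→42430, (B,nl)→43030 …(+1); best=4430 via (B,hash)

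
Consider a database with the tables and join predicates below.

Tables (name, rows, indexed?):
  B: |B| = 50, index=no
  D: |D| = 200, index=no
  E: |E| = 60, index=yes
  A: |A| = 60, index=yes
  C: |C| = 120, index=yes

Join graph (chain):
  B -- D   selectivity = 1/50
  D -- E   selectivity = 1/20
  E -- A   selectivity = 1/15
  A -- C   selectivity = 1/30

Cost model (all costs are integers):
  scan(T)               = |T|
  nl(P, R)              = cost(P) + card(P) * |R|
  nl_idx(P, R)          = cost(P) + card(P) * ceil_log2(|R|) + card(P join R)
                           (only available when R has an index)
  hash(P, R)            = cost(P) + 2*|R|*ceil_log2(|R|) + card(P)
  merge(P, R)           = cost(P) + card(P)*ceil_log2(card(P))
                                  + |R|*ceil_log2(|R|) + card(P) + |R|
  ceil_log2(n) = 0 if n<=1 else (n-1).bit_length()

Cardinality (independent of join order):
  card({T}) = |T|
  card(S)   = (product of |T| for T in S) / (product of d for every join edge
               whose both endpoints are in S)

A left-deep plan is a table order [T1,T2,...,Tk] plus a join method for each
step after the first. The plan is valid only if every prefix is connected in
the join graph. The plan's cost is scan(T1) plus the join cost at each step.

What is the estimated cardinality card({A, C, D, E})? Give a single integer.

Tables in S: A(60), C(120), D(200), E(60)
Edges inside S: D-E(d=20), E-A(d=15), A-C(d=30)
numerator = 60 * 120 * 200 * 60 = 86400000
denominator = 20 * 15 * 30 = 9000
card(S) = 86400000 / 9000 = 9600

9600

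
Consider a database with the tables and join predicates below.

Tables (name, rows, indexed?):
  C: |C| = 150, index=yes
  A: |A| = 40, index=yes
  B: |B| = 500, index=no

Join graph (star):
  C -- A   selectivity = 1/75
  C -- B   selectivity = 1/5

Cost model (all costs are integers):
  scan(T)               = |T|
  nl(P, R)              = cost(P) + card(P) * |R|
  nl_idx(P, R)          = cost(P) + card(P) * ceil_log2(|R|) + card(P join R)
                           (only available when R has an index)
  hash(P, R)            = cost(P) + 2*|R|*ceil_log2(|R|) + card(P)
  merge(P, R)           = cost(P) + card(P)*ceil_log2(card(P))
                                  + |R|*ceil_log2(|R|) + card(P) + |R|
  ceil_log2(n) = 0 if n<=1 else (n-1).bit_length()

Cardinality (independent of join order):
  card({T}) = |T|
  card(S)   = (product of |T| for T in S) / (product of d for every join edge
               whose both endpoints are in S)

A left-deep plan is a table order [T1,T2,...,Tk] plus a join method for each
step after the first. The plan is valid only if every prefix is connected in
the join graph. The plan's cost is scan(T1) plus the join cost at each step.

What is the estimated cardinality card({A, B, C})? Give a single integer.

Tables in S: A(40), B(500), C(150)
Edges inside S: C-A(d=75), C-B(d=5)
numerator = 40 * 500 * 150 = 3000000
denominator = 75 * 5 = 375
card(S) = 3000000 / 375 = 8000

8000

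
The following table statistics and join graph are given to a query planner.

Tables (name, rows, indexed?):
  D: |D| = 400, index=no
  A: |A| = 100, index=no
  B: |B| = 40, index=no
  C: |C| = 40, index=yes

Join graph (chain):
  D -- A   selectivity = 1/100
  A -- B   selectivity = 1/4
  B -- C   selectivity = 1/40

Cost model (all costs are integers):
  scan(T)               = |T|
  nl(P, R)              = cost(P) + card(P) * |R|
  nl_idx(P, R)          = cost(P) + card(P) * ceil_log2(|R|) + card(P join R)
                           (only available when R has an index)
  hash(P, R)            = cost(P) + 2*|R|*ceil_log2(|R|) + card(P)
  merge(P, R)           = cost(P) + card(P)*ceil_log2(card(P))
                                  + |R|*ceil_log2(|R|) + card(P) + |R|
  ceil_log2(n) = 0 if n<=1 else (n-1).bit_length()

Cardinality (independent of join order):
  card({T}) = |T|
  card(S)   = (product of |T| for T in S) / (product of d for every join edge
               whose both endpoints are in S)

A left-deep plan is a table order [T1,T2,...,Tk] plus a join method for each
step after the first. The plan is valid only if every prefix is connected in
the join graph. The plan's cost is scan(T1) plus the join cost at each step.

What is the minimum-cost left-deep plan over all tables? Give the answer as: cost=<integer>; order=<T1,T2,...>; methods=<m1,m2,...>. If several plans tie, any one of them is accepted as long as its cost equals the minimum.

cost=7560; order=D,A,B,C; methods=hash,hash,hash

Selinger DP (subsets sized 1..n):
  {D}: scan cost=400, card=400
  {A}: scan cost=100, card=100
  {B}: scan cost=40, card=40
  {C}: scan cost=40, card=40
  {AD}: card=400; try (A,hash)→2200, (D,merge)→4900, (A,merge)→5200, (D,hash)→7400, (D,nl)→40100, (A,nl)→40400; best=2200 via (A,hash)
  {AB}: card=1000; try (B,hash)→680, (A,merge)→1120, (B,merge)→1180, (A,hash)→1480, (A,nl)→4040, (B,nl)→4100; best=680 via (B,hash)
  {BC}: card=40; try (C,nl_idx)→320, (C,hash)→560, (B,hash)→560, (C,merge)→600, (B,merge)→600, (C,nl)→1640 …(+1); best=320 via (C,nl_idx)
  {ABD}: card=4000; try (B,hash)→3080, (B,merge)→6480, (D,hash)→8880, (D,merge)→15680, (B,nl)→18200, (D,nl)→400680; best=3080 via (B,hash)
  {ABC}: card=1000; try (A,merge)→1400, (A,hash)→1760, (C,hash)→2160, (A,nl)→4320, (C,nl_idx)→7680, (C,merge)→11960 …(+1); best=1400 via (A,merge)
  {ABCD}: card=4000; try (C,hash)→7560, (D,hash)→9600, (D,merge)→16400, (C,nl_idx)→31080, (C,merge)→55360, (C,nl)→163080 …(+1); best=7560 via (C,hash)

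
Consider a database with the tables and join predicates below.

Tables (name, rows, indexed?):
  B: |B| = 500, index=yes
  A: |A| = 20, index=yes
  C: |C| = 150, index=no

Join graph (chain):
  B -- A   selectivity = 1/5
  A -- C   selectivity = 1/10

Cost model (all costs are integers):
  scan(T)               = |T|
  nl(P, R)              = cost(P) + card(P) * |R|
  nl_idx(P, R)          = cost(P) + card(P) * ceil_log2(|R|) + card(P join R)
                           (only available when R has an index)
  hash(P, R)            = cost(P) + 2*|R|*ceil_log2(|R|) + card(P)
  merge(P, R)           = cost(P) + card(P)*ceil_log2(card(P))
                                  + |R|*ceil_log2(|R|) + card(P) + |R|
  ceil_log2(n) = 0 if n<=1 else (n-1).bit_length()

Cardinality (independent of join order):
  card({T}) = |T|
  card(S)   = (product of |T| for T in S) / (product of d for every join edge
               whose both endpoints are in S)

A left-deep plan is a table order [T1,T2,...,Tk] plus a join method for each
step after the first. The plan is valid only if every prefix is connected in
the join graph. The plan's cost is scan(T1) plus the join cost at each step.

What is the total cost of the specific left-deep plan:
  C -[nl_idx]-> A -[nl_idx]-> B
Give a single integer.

33900

step 1: scan C: cost=150, card=150
step 2: join A via nl_idx
    card(P join A) = 150*20/(10) = 300
    cost = 150 + 150*5 + 300 = 1200
step 3: join B via nl_idx
    card(P join B) = 300*500/(5) = 30000
    cost = 1200 + 300*9 + 30000 = 33900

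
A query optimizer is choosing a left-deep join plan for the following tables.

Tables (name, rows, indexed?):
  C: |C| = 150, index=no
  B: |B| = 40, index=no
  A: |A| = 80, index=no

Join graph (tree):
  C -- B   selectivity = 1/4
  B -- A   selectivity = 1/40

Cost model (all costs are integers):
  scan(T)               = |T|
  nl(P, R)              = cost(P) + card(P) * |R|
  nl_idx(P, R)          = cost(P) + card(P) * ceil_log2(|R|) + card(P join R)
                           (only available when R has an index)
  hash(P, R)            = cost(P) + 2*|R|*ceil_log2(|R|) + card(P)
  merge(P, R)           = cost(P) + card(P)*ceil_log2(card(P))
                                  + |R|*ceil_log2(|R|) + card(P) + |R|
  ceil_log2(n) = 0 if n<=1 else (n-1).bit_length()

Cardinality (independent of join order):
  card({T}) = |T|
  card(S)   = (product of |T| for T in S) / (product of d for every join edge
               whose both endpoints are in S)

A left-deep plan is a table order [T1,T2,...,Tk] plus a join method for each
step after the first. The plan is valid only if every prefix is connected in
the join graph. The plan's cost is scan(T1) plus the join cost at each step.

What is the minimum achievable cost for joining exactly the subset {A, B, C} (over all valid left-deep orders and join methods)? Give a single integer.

2630

Selinger DP over subsets of {A,B,C}:
  {C}: scan cost=150, card=150
  {B}: scan cost=40, card=40
  {A}: scan cost=80, card=80
  {BC}: card=1500; try (B,hash)→780, (C,merge)→1670, (B,merge)→1780, (C,hash)→2480, (C,nl)→6040, (B,nl)→6150; best=780 via (B,hash)
  {AB}: card=80; try (B,hash)→640, (A,merge)→960, (B,merge)→1000, (A,hash)→1200, (A,nl)→3240, (B,nl)→3280; best=640 via (B,hash)
  {ABC}: card=3000; try (C,merge)→2630, (C,hash)→3120, (A,hash)→3400, (C,nl)→12640, (A,merge)→19420, (A,nl)→120780; best=2630 via (C,merge)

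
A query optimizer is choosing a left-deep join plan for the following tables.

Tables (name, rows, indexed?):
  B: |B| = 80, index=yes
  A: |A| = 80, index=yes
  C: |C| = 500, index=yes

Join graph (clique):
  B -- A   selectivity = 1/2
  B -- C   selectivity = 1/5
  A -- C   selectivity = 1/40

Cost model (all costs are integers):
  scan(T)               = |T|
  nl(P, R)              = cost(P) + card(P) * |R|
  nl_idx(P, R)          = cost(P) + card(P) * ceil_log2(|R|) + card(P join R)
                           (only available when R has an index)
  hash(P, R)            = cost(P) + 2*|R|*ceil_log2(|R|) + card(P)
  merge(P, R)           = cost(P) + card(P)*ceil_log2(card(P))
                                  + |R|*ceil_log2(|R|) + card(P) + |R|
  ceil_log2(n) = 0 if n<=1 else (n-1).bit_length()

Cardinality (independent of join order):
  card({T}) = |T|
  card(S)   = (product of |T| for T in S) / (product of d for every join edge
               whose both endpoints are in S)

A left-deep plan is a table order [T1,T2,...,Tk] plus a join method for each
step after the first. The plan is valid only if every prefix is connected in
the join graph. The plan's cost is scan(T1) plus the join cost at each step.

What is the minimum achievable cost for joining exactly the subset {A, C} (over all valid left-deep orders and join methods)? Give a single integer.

Selinger DP over subsets of {A,C}:
  {A}: scan cost=80, card=80
  {C}: scan cost=500, card=500
  {AC}: card=1000; try (C,nl_idx)→1800, (A,hash)→2120, (A,nl_idx)→5000, (C,merge)→5720, (A,merge)→6140, (C,hash)→9160 …(+2); best=1800 via (C,nl_idx)

1800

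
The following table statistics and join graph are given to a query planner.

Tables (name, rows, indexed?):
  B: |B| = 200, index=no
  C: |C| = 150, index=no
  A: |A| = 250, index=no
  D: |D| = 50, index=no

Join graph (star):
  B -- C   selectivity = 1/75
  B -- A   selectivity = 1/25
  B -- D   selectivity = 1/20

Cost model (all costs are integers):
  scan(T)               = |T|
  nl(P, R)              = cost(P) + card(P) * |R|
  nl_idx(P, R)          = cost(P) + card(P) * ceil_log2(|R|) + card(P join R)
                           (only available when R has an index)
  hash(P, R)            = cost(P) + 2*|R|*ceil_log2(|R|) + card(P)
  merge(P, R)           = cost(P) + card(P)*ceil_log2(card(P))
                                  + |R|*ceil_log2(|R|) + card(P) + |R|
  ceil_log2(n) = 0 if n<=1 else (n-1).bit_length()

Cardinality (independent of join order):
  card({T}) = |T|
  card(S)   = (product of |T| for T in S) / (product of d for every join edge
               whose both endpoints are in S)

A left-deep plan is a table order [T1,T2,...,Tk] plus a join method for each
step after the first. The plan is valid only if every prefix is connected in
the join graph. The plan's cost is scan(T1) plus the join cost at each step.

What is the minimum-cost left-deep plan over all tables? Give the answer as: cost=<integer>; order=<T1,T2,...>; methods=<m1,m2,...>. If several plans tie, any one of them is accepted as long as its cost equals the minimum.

cost=8800; order=B,C,D,A; methods=hash,hash,hash

Selinger DP (subsets sized 1..n):
  {B}: scan cost=200, card=200
  {C}: scan cost=150, card=150
  {A}: scan cost=250, card=250
  {D}: scan cost=50, card=50
  {BC}: card=400; try (C,hash)→2800, (B,merge)→3300, (C,merge)→3350, (B,hash)→3500, (B,nl)→30150, (C,nl)→30200; best=2800 via (C,hash)
  {AB}: card=2000; try (B,hash)→3700, (A,merge)→4250, (B,merge)→4300, (A,hash)→4400, (A,nl)→50200, (B,nl)→50250; best=3700 via (B,hash)
  {BD}: card=500; try (D,hash)→1000, (B,merge)→2200, (D,merge)→2350, (B,hash)→3300, (B,nl)→10050, (D,nl)→10200; best=1000 via (D,hash)
  {ABC}: card=4000; try (A,hash)→7200, (C,hash)→8100, (A,merge)→9050, (C,merge)→29050, (A,nl)→102800, (C,nl)→303700; best=7200 via (A,hash)
  {BCD}: card=1000; try (D,hash)→3800, (C,hash)→3900, (D,merge)→7150, (C,merge)→7350, (D,nl)→22800, (C,nl)→76000; best=3800 via (D,hash)
  {ABD}: card=5000; try (A,hash)→5500, (D,hash)→6300, (A,merge)→8250, (D,merge)→28050, (D,nl)→103700, (A,nl)→126000; best=5500 via (A,hash)
  {ABCD}: card=10000; try (A,hash)→8800, (D,hash)→11800, (C,hash)→12900, (A,merge)→17050, (D,merge)→59550, (C,merge)→76850 …(+3); best=8800 via (A,hash)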